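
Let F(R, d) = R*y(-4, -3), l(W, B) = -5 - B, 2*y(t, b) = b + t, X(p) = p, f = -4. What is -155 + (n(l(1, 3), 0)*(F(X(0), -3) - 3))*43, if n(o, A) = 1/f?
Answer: -491/4 ≈ -122.75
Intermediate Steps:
y(t, b) = b/2 + t/2 (y(t, b) = (b + t)/2 = b/2 + t/2)
n(o, A) = -¼ (n(o, A) = 1/(-4) = -¼)
F(R, d) = -7*R/2 (F(R, d) = R*((½)*(-3) + (½)*(-4)) = R*(-3/2 - 2) = R*(-7/2) = -7*R/2)
-155 + (n(l(1, 3), 0)*(F(X(0), -3) - 3))*43 = -155 - (-7/2*0 - 3)/4*43 = -155 - (0 - 3)/4*43 = -155 - ¼*(-3)*43 = -155 + (¾)*43 = -155 + 129/4 = -491/4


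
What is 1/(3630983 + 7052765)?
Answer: 1/10683748 ≈ 9.3600e-8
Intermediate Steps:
1/(3630983 + 7052765) = 1/10683748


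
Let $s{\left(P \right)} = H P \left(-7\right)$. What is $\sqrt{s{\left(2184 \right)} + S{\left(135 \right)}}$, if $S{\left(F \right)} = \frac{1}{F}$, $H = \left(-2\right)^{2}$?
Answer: $\frac{i \sqrt{123832785}}{45} \approx 247.29 i$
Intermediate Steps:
$H = 4$
$s{\left(P \right)} = - 28 P$ ($s{\left(P \right)} = 4 P \left(-7\right) = - 28 P$)
$\sqrt{s{\left(2184 \right)} + S{\left(135 \right)}} = \sqrt{\left(-28\right) 2184 + \frac{1}{135}} = \sqrt{-61152 + \frac{1}{135}} = \sqrt{- \frac{8255519}{135}} = \frac{i \sqrt{123832785}}{45}$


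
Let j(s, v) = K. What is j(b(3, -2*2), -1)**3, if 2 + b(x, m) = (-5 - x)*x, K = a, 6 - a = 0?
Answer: 216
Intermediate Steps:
a = 6 (a = 6 - 1*0 = 6 + 0 = 6)
K = 6
b(x, m) = -2 + x*(-5 - x) (b(x, m) = -2 + (-5 - x)*x = -2 + x*(-5 - x))
j(s, v) = 6
j(b(3, -2*2), -1)**3 = 6**3 = 216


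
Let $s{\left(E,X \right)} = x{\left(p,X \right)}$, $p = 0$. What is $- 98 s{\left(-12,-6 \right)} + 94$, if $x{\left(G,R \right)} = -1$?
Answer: $192$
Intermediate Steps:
$s{\left(E,X \right)} = -1$
$- 98 s{\left(-12,-6 \right)} + 94 = \left(-98\right) \left(-1\right) + 94 = 98 + 94 = 192$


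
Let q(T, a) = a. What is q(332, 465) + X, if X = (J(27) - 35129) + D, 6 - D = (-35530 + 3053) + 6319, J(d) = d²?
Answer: -7771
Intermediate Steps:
D = 26164 (D = 6 - ((-35530 + 3053) + 6319) = 6 - (-32477 + 6319) = 6 - 1*(-26158) = 6 + 26158 = 26164)
X = -8236 (X = (27² - 35129) + 26164 = (729 - 35129) + 26164 = -34400 + 26164 = -8236)
q(332, 465) + X = 465 - 8236 = -7771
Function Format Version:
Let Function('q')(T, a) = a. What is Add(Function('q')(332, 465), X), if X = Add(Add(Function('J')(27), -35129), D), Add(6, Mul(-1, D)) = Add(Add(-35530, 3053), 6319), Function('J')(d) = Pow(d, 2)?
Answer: -7771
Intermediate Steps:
D = 26164 (D = Add(6, Mul(-1, Add(Add(-35530, 3053), 6319))) = Add(6, Mul(-1, Add(-32477, 6319))) = Add(6, Mul(-1, -26158)) = Add(6, 26158) = 26164)
X = -8236 (X = Add(Add(Pow(27, 2), -35129), 26164) = Add(Add(729, -35129), 26164) = Add(-34400, 26164) = -8236)
Add(Function('q')(332, 465), X) = Add(465, -8236) = -7771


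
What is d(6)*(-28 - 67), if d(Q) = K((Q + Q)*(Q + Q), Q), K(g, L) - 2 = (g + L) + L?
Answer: -15010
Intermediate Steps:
K(g, L) = 2 + g + 2*L (K(g, L) = 2 + ((g + L) + L) = 2 + ((L + g) + L) = 2 + (g + 2*L) = 2 + g + 2*L)
d(Q) = 2 + 2*Q + 4*Q² (d(Q) = 2 + (Q + Q)*(Q + Q) + 2*Q = 2 + (2*Q)*(2*Q) + 2*Q = 2 + 4*Q² + 2*Q = 2 + 2*Q + 4*Q²)
d(6)*(-28 - 67) = (2 + 2*6 + 4*6²)*(-28 - 67) = (2 + 12 + 4*36)*(-95) = (2 + 12 + 144)*(-95) = 158*(-95) = -15010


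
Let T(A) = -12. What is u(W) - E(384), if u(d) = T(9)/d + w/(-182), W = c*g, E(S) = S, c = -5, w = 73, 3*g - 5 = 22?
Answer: -1048687/2730 ≈ -384.13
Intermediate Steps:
g = 9 (g = 5/3 + (⅓)*22 = 5/3 + 22/3 = 9)
W = -45 (W = -5*9 = -45)
u(d) = -73/182 - 12/d (u(d) = -12/d + 73/(-182) = -12/d + 73*(-1/182) = -12/d - 73/182 = -73/182 - 12/d)
u(W) - E(384) = (-73/182 - 12/(-45)) - 1*384 = (-73/182 - 12*(-1/45)) - 384 = (-73/182 + 4/15) - 384 = -367/2730 - 384 = -1048687/2730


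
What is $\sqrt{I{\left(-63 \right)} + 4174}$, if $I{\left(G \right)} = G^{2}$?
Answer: $\sqrt{8143} \approx 90.239$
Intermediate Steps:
$\sqrt{I{\left(-63 \right)} + 4174} = \sqrt{\left(-63\right)^{2} + 4174} = \sqrt{3969 + 4174} = \sqrt{8143}$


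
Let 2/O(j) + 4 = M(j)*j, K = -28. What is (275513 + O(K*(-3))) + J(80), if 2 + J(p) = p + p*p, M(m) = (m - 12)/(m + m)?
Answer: 4511857/16 ≈ 2.8199e+5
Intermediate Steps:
M(m) = (-12 + m)/(2*m) (M(m) = (-12 + m)/((2*m)) = (-12 + m)*(1/(2*m)) = (-12 + m)/(2*m))
O(j) = 2/(-10 + j/2) (O(j) = 2/(-4 + ((-12 + j)/(2*j))*j) = 2/(-4 + (-6 + j/2)) = 2/(-10 + j/2))
J(p) = -2 + p + p**2 (J(p) = -2 + (p + p*p) = -2 + (p + p**2) = -2 + p + p**2)
(275513 + O(K*(-3))) + J(80) = (275513 + 4/(-20 - 28*(-3))) + (-2 + 80 + 80**2) = (275513 + 4/(-20 + 84)) + (-2 + 80 + 6400) = (275513 + 4/64) + 6478 = (275513 + 4*(1/64)) + 6478 = (275513 + 1/16) + 6478 = 4408209/16 + 6478 = 4511857/16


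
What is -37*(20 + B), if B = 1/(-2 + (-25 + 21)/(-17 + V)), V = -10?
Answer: -36001/50 ≈ -720.02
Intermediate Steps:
B = -27/50 (B = 1/(-2 + (-25 + 21)/(-17 - 10)) = 1/(-2 - 4/(-27)) = 1/(-2 - 4*(-1/27)) = 1/(-2 + 4/27) = 1/(-50/27) = -27/50 ≈ -0.54000)
-37*(20 + B) = -37*(20 - 27/50) = -37*973/50 = -36001/50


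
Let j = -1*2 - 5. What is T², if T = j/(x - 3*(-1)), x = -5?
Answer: 49/4 ≈ 12.250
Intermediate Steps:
j = -7 (j = -2 - 5 = -7)
T = 7/2 (T = -7/(-5 - 3*(-1)) = -7/(-5 + 3) = -7/(-2) = -7*(-½) = 7/2 ≈ 3.5000)
T² = (7/2)² = 49/4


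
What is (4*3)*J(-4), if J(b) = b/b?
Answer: 12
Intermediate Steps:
J(b) = 1
(4*3)*J(-4) = (4*3)*1 = 12*1 = 12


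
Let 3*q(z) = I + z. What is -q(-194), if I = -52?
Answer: 82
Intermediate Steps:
q(z) = -52/3 + z/3 (q(z) = (-52 + z)/3 = -52/3 + z/3)
-q(-194) = -(-52/3 + (⅓)*(-194)) = -(-52/3 - 194/3) = -1*(-82) = 82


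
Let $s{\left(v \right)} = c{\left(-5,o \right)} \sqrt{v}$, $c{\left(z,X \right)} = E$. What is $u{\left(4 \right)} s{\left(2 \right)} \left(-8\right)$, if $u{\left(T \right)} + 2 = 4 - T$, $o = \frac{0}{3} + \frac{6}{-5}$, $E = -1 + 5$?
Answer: $64 \sqrt{2} \approx 90.51$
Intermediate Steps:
$E = 4$
$o = - \frac{6}{5}$ ($o = 0 \cdot \frac{1}{3} + 6 \left(- \frac{1}{5}\right) = 0 - \frac{6}{5} = - \frac{6}{5} \approx -1.2$)
$c{\left(z,X \right)} = 4$
$s{\left(v \right)} = 4 \sqrt{v}$
$u{\left(T \right)} = 2 - T$ ($u{\left(T \right)} = -2 - \left(-4 + T\right) = 2 - T$)
$u{\left(4 \right)} s{\left(2 \right)} \left(-8\right) = \left(2 - 4\right) 4 \sqrt{2} \left(-8\right) = - 2 \cdot 4 \sqrt{2} \left(-8\right) = - 8 \sqrt{2} \left(-8\right) = 64 \sqrt{2}$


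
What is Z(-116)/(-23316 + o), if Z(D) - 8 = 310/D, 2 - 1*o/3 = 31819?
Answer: -103/2296162 ≈ -4.4857e-5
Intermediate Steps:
o = -95451 (o = 6 - 3*31819 = 6 - 95457 = -95451)
Z(D) = 8 + 310/D
Z(-116)/(-23316 + o) = (8 + 310/(-116))/(-23316 - 95451) = (8 + 310*(-1/116))/(-118767) = (8 - 155/58)*(-1/118767) = (309/58)*(-1/118767) = -103/2296162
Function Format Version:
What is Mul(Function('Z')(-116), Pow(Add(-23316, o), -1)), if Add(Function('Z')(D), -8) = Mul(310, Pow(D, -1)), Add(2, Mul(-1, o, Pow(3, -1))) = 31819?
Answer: Rational(-103, 2296162) ≈ -4.4857e-5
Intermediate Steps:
o = -95451 (o = Add(6, Mul(-3, 31819)) = Add(6, -95457) = -95451)
Function('Z')(D) = Add(8, Mul(310, Pow(D, -1)))
Mul(Function('Z')(-116), Pow(Add(-23316, o), -1)) = Mul(Add(8, Mul(310, Pow(-116, -1))), Pow(Add(-23316, -95451), -1)) = Mul(Add(8, Mul(310, Rational(-1, 116))), Pow(-118767, -1)) = Mul(Add(8, Rational(-155, 58)), Rational(-1, 118767)) = Mul(Rational(309, 58), Rational(-1, 118767)) = Rational(-103, 2296162)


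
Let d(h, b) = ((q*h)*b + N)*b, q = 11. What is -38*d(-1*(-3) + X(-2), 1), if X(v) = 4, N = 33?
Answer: -4180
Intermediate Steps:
d(h, b) = b*(33 + 11*b*h) (d(h, b) = ((11*h)*b + 33)*b = (11*b*h + 33)*b = (33 + 11*b*h)*b = b*(33 + 11*b*h))
-38*d(-1*(-3) + X(-2), 1) = -418*(3 + 1*(-1*(-3) + 4)) = -418*(3 + 1*(3 + 4)) = -418*(3 + 1*7) = -418*(3 + 7) = -418*10 = -38*110 = -4180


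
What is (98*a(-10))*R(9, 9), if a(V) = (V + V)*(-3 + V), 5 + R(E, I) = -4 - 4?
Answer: -331240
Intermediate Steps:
R(E, I) = -13 (R(E, I) = -5 + (-4 - 4) = -5 - 8 = -13)
a(V) = 2*V*(-3 + V) (a(V) = (2*V)*(-3 + V) = 2*V*(-3 + V))
(98*a(-10))*R(9, 9) = (98*(2*(-10)*(-3 - 10)))*(-13) = (98*(2*(-10)*(-13)))*(-13) = (98*260)*(-13) = 25480*(-13) = -331240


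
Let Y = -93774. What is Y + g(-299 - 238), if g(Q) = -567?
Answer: -94341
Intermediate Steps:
Y + g(-299 - 238) = -93774 - 567 = -94341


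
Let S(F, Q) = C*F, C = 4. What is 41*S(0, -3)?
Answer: 0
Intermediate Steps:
S(F, Q) = 4*F
41*S(0, -3) = 41*(4*0) = 41*0 = 0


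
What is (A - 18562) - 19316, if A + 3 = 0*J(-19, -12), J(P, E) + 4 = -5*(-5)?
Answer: -37881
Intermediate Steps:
J(P, E) = 21 (J(P, E) = -4 - 5*(-5) = -4 + 25 = 21)
A = -3 (A = -3 + 0*21 = -3 + 0 = -3)
(A - 18562) - 19316 = (-3 - 18562) - 19316 = -18565 - 19316 = -37881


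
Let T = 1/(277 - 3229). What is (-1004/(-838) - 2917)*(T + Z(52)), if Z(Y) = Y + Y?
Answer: -375076899047/1236888 ≈ -3.0324e+5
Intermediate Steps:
Z(Y) = 2*Y
T = -1/2952 (T = 1/(-2952) = -1/2952 ≈ -0.00033875)
(-1004/(-838) - 2917)*(T + Z(52)) = (-1004/(-838) - 2917)*(-1/2952 + 2*52) = (-1004*(-1/838) - 2917)*(-1/2952 + 104) = (502/419 - 2917)*(307007/2952) = -1221721/419*307007/2952 = -375076899047/1236888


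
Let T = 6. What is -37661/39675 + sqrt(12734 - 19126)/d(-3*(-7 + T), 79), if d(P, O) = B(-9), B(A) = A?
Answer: -37661/39675 - 2*I*sqrt(1598)/9 ≈ -0.94924 - 8.8833*I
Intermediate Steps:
d(P, O) = -9
-37661/39675 + sqrt(12734 - 19126)/d(-3*(-7 + T), 79) = -37661/39675 + sqrt(12734 - 19126)/(-9) = -37661*1/39675 + sqrt(-6392)*(-1/9) = -37661/39675 + (2*I*sqrt(1598))*(-1/9) = -37661/39675 - 2*I*sqrt(1598)/9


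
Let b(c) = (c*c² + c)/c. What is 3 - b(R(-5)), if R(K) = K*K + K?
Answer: -398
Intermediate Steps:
R(K) = K + K² (R(K) = K² + K = K + K²)
b(c) = (c + c³)/c (b(c) = (c³ + c)/c = (c + c³)/c)
3 - b(R(-5)) = 3 - (1 + (-5*(1 - 5))²) = 3 - (1 + (-5*(-4))²) = 3 - (1 + 20²) = 3 - (1 + 400) = 3 - 1*401 = 3 - 401 = -398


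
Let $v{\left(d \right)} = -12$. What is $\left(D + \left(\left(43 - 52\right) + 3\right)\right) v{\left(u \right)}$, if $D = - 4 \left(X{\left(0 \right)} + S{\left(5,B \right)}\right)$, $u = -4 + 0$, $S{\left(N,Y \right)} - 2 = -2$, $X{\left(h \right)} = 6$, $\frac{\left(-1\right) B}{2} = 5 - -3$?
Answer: $360$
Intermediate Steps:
$B = -16$ ($B = - 2 \left(5 - -3\right) = - 2 \left(5 + 3\right) = \left(-2\right) 8 = -16$)
$S{\left(N,Y \right)} = 0$ ($S{\left(N,Y \right)} = 2 - 2 = 0$)
$u = -4$
$D = -24$ ($D = - 4 \left(6 + 0\right) = \left(-4\right) 6 = -24$)
$\left(D + \left(\left(43 - 52\right) + 3\right)\right) v{\left(u \right)} = \left(-24 + \left(\left(43 - 52\right) + 3\right)\right) \left(-12\right) = \left(-24 + \left(-9 + 3\right)\right) \left(-12\right) = \left(-24 - 6\right) \left(-12\right) = \left(-30\right) \left(-12\right) = 360$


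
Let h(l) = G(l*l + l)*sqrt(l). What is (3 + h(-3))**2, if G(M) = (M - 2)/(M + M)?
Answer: (9 + I*sqrt(3))**2/9 ≈ 8.6667 + 3.4641*I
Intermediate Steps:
G(M) = (-2 + M)/(2*M) (G(M) = (-2 + M)/((2*M)) = (-2 + M)*(1/(2*M)) = (-2 + M)/(2*M))
h(l) = sqrt(l)*(-2 + l + l**2)/(2*(l + l**2)) (h(l) = ((-2 + (l*l + l))/(2*(l*l + l)))*sqrt(l) = ((-2 + (l**2 + l))/(2*(l**2 + l)))*sqrt(l) = ((-2 + (l + l**2))/(2*(l + l**2)))*sqrt(l) = ((-2 + l + l**2)/(2*(l + l**2)))*sqrt(l) = sqrt(l)*(-2 + l + l**2)/(2*(l + l**2)))
(3 + h(-3))**2 = (3 + (-2 - 3*(1 - 3))/(2*sqrt(-3)*(1 - 3)))**2 = (3 + (1/2)*(-I*sqrt(3)/3)*(-2 - 3*(-2))/(-2))**2 = (3 + (1/2)*(-I*sqrt(3)/3)*(-1/2)*(-2 + 6))**2 = (3 + (1/2)*(-I*sqrt(3)/3)*(-1/2)*4)**2 = (3 + I*sqrt(3)/3)**2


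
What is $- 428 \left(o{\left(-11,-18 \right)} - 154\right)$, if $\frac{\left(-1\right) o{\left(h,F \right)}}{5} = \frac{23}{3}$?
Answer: $\frac{246956}{3} \approx 82319.0$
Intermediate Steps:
$o{\left(h,F \right)} = - \frac{115}{3}$ ($o{\left(h,F \right)} = - 5 \cdot \frac{23}{3} = - 5 \cdot 23 \cdot \frac{1}{3} = \left(-5\right) \frac{23}{3} = - \frac{115}{3}$)
$- 428 \left(o{\left(-11,-18 \right)} - 154\right) = - 428 \left(- \frac{115}{3} - 154\right) = \left(-428\right) \left(- \frac{577}{3}\right) = \frac{246956}{3}$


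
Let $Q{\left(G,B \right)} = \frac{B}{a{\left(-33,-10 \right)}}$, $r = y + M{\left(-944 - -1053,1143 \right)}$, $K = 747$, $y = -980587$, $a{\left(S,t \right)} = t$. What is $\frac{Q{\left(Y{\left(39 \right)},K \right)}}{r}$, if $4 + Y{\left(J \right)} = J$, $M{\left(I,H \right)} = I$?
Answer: $\frac{83}{1089420} \approx 7.6187 \cdot 10^{-5}$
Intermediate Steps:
$Y{\left(J \right)} = -4 + J$
$r = -980478$ ($r = -980587 - -109 = -980587 + \left(-944 + 1053\right) = -980587 + 109 = -980478$)
$Q{\left(G,B \right)} = - \frac{B}{10}$ ($Q{\left(G,B \right)} = \frac{B}{-10} = B \left(- \frac{1}{10}\right) = - \frac{B}{10}$)
$\frac{Q{\left(Y{\left(39 \right)},K \right)}}{r} = \frac{\left(- \frac{1}{10}\right) 747}{-980478} = \left(- \frac{747}{10}\right) \left(- \frac{1}{980478}\right) = \frac{83}{1089420}$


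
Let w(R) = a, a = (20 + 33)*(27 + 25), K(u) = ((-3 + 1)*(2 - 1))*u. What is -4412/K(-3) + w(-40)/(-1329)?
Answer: -980014/1329 ≈ -737.41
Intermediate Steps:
K(u) = -2*u (K(u) = (-2*1)*u = -2*u)
a = 2756 (a = 53*52 = 2756)
w(R) = 2756
-4412/K(-3) + w(-40)/(-1329) = -4412/((-2*(-3))) + 2756/(-1329) = -4412/6 + 2756*(-1/1329) = -4412*⅙ - 2756/1329 = -2206/3 - 2756/1329 = -980014/1329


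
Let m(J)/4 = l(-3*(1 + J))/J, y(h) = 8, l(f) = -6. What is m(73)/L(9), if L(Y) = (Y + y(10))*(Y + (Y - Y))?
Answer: -8/3723 ≈ -0.0021488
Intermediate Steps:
m(J) = -24/J (m(J) = 4*(-6/J) = -24/J)
L(Y) = Y*(8 + Y) (L(Y) = (Y + 8)*(Y + (Y - Y)) = (8 + Y)*(Y + 0) = (8 + Y)*Y = Y*(8 + Y))
m(73)/L(9) = (-24/73)/((9*(8 + 9))) = (-24*1/73)/((9*17)) = -24/73/153 = -24/73*1/153 = -8/3723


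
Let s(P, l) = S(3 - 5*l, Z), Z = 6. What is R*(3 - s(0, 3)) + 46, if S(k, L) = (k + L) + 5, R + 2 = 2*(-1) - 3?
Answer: 18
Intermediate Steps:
R = -7 (R = -2 + (2*(-1) - 3) = -2 + (-2 - 3) = -2 - 5 = -7)
S(k, L) = 5 + L + k (S(k, L) = (L + k) + 5 = 5 + L + k)
s(P, l) = 14 - 5*l (s(P, l) = 5 + 6 + (3 - 5*l) = 14 - 5*l)
R*(3 - s(0, 3)) + 46 = -7*(3 - (14 - 5*3)) + 46 = -7*(3 - (14 - 15)) + 46 = -7*(3 - 1*(-1)) + 46 = -7*(3 + 1) + 46 = -7*4 + 46 = -28 + 46 = 18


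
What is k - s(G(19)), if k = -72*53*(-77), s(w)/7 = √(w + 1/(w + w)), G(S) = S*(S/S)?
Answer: 293832 - 7*√27474/38 ≈ 2.9380e+5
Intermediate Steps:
G(S) = S (G(S) = S*1 = S)
s(w) = 7*√(w + 1/(2*w)) (s(w) = 7*√(w + 1/(w + w)) = 7*√(w + 1/(2*w)))
k = 293832 (k = -3816*(-77) = 293832)
k - s(G(19)) = 293832 - 7*√(2/19 + 4*19)/2 = 293832 - 7*√(2*(1/19) + 76)/2 = 293832 - 7*√(2/19 + 76)/2 = 293832 - 7*√(1446/19)/2 = 293832 - 7*√27474/19/2 = 293832 - 7*√27474/38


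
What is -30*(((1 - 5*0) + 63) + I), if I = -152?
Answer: 2640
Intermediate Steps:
-30*(((1 - 5*0) + 63) + I) = -30*(((1 - 5*0) + 63) - 152) = -30*(((1 + 0) + 63) - 152) = -30*((1 + 63) - 152) = -30*(64 - 152) = -30*(-88) = 2640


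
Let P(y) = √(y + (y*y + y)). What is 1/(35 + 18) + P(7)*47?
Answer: 1/53 + 141*√7 ≈ 373.07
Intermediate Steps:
P(y) = √(y² + 2*y) (P(y) = √(y + (y² + y)) = √(y + (y + y²)) = √(y² + 2*y))
1/(35 + 18) + P(7)*47 = 1/(35 + 18) + √(7*(2 + 7))*47 = 1/53 + √(7*9)*47 = 1/53 + √63*47 = 1/53 + (3*√7)*47 = 1/53 + 141*√7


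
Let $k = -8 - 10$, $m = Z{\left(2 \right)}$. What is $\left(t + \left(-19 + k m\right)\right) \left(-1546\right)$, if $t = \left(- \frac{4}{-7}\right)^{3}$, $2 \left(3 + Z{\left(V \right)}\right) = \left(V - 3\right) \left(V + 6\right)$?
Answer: $- \frac{56838690}{343} \approx -1.6571 \cdot 10^{5}$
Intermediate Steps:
$Z{\left(V \right)} = -3 + \frac{\left(-3 + V\right) \left(6 + V\right)}{2}$ ($Z{\left(V \right)} = -3 + \frac{\left(V - 3\right) \left(V + 6\right)}{2} = -3 + \frac{\left(-3 + V\right) \left(6 + V\right)}{2}$)
$m = -7$ ($m = -12 + \frac{2^{2}}{2} + \frac{3}{2} \cdot 2 = -12 + \frac{1}{2} \cdot 4 + 3 = -12 + 2 + 3 = -7$)
$k = -18$
$t = \frac{64}{343}$ ($t = \left(\left(-4\right) \left(- \frac{1}{7}\right)\right)^{3} = \left(\frac{4}{7}\right)^{3} = \frac{64}{343} \approx 0.18659$)
$\left(t + \left(-19 + k m\right)\right) \left(-1546\right) = \left(\frac{64}{343} - -107\right) \left(-1546\right) = \left(\frac{64}{343} + \left(-19 + 126\right)\right) \left(-1546\right) = \left(\frac{64}{343} + 107\right) \left(-1546\right) = \frac{36765}{343} \left(-1546\right) = - \frac{56838690}{343}$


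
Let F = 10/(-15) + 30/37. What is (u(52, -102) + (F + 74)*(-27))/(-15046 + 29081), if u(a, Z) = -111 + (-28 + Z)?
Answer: -82987/519295 ≈ -0.15981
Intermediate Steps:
F = 16/111 (F = 10*(-1/15) + 30*(1/37) = -⅔ + 30/37 = 16/111 ≈ 0.14414)
u(a, Z) = -139 + Z
(u(52, -102) + (F + 74)*(-27))/(-15046 + 29081) = ((-139 - 102) + (16/111 + 74)*(-27))/(-15046 + 29081) = (-241 + (8230/111)*(-27))/14035 = (-241 - 74070/37)*(1/14035) = -82987/37*1/14035 = -82987/519295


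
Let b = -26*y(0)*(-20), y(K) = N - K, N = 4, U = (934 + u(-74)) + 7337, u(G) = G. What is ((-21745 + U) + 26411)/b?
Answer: 12863/2080 ≈ 6.1841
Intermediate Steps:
U = 8197 (U = (934 - 74) + 7337 = 860 + 7337 = 8197)
y(K) = 4 - K
b = 2080 (b = -26*(4 - 1*0)*(-20) = -26*(4 + 0)*(-20) = -26*4*(-20) = -104*(-20) = 2080)
((-21745 + U) + 26411)/b = ((-21745 + 8197) + 26411)/2080 = (-13548 + 26411)*(1/2080) = 12863*(1/2080) = 12863/2080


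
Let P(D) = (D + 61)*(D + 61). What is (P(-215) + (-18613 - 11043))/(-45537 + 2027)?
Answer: 594/4351 ≈ 0.13652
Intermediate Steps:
P(D) = (61 + D)**2 (P(D) = (61 + D)*(61 + D) = (61 + D)**2)
(P(-215) + (-18613 - 11043))/(-45537 + 2027) = ((61 - 215)**2 + (-18613 - 11043))/(-45537 + 2027) = ((-154)**2 - 29656)/(-43510) = (23716 - 29656)*(-1/43510) = -5940*(-1/43510) = 594/4351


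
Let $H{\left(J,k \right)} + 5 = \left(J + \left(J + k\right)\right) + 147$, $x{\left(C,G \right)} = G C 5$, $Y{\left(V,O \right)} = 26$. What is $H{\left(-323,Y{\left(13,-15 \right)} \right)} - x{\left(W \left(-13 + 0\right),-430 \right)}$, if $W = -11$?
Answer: $306972$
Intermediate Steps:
$x{\left(C,G \right)} = 5 C G$ ($x{\left(C,G \right)} = C G 5 = 5 C G$)
$H{\left(J,k \right)} = 142 + k + 2 J$ ($H{\left(J,k \right)} = -5 + \left(\left(J + \left(J + k\right)\right) + 147\right) = -5 + \left(\left(k + 2 J\right) + 147\right) = -5 + \left(147 + k + 2 J\right) = 142 + k + 2 J$)
$H{\left(-323,Y{\left(13,-15 \right)} \right)} - x{\left(W \left(-13 + 0\right),-430 \right)} = \left(142 + 26 + 2 \left(-323\right)\right) - 5 \left(- 11 \left(-13 + 0\right)\right) \left(-430\right) = \left(142 + 26 - 646\right) - 5 \left(\left(-11\right) \left(-13\right)\right) \left(-430\right) = -478 - 5 \cdot 143 \left(-430\right) = -478 - -307450 = -478 + 307450 = 306972$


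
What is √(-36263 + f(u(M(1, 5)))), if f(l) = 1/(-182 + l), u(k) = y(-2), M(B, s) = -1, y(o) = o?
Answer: 3*I*√34103342/92 ≈ 190.43*I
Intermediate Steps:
u(k) = -2
√(-36263 + f(u(M(1, 5)))) = √(-36263 + 1/(-182 - 2)) = √(-36263 + 1/(-184)) = √(-36263 - 1/184) = √(-6672393/184) = 3*I*√34103342/92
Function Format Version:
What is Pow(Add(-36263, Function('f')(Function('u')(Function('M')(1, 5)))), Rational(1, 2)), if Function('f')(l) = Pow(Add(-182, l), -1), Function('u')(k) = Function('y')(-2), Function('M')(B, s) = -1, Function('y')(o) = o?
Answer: Mul(Rational(3, 92), I, Pow(34103342, Rational(1, 2))) ≈ Mul(190.43, I)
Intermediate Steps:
Function('u')(k) = -2
Pow(Add(-36263, Function('f')(Function('u')(Function('M')(1, 5)))), Rational(1, 2)) = Pow(Add(-36263, Pow(Add(-182, -2), -1)), Rational(1, 2)) = Pow(Add(-36263, Pow(-184, -1)), Rational(1, 2)) = Pow(Add(-36263, Rational(-1, 184)), Rational(1, 2)) = Pow(Rational(-6672393, 184), Rational(1, 2)) = Mul(Rational(3, 92), I, Pow(34103342, Rational(1, 2)))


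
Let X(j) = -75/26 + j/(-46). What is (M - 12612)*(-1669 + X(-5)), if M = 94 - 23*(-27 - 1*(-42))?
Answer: 6429712043/299 ≈ 2.1504e+7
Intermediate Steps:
M = -251 (M = 94 - 23*(-27 + 42) = 94 - 23*15 = 94 - 345 = -251)
X(j) = -75/26 - j/46 (X(j) = -75*1/26 + j*(-1/46) = -75/26 - j/46)
(M - 12612)*(-1669 + X(-5)) = (-251 - 12612)*(-1669 + (-75/26 - 1/46*(-5))) = -12863*(-1669 + (-75/26 + 5/46)) = -12863*(-1669 - 830/299) = -12863*(-499861/299) = 6429712043/299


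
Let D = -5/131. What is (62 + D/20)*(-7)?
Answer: -227409/524 ≈ -433.99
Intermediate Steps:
D = -5/131 (D = -5*1/131 = -5/131 ≈ -0.038168)
(62 + D/20)*(-7) = (62 - 5/131/20)*(-7) = (62 - 5/131*1/20)*(-7) = (62 - 1/524)*(-7) = (32487/524)*(-7) = -227409/524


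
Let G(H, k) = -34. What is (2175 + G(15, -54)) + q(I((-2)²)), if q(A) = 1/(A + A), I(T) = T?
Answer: 17129/8 ≈ 2141.1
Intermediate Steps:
q(A) = 1/(2*A)
(2175 + G(15, -54)) + q(I((-2)²)) = (2175 - 34) + 1/(2*((-2)²)) = 2141 + (½)/4 = 2141 + (½)*(¼) = 2141 + ⅛ = 17129/8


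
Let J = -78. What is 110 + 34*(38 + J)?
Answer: -1250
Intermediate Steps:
110 + 34*(38 + J) = 110 + 34*(38 - 78) = 110 + 34*(-40) = 110 - 1360 = -1250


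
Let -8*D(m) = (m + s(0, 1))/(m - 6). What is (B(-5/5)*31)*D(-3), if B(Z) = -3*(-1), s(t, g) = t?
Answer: -31/8 ≈ -3.8750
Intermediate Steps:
B(Z) = 3
D(m) = -m/(8*(-6 + m)) (D(m) = -(m + 0)/(8*(m - 6)) = -m/(8*(-6 + m)))
(B(-5/5)*31)*D(-3) = (3*31)*(-1*(-3)/(-48 + 8*(-3))) = 93*(-1*(-3)/(-48 - 24)) = 93*(-1*(-3)/(-72)) = 93*(-1*(-3)*(-1/72)) = 93*(-1/24) = -31/8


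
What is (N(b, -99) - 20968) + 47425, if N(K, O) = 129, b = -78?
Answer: 26586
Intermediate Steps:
(N(b, -99) - 20968) + 47425 = (129 - 20968) + 47425 = -20839 + 47425 = 26586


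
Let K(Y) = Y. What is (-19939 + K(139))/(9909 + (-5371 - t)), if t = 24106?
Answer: 2475/2446 ≈ 1.0119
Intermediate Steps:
(-19939 + K(139))/(9909 + (-5371 - t)) = (-19939 + 139)/(9909 + (-5371 - 1*24106)) = -19800/(9909 + (-5371 - 24106)) = -19800/(9909 - 29477) = -19800/(-19568) = -19800*(-1/19568) = 2475/2446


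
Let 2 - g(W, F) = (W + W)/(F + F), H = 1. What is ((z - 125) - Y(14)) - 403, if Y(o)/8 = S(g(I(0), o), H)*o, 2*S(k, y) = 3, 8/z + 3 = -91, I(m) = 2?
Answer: -32716/47 ≈ -696.08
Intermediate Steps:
z = -4/47 (z = 8/(-3 - 91) = 8/(-94) = 8*(-1/94) = -4/47 ≈ -0.085106)
g(W, F) = 2 - W/F (g(W, F) = 2 - (W + W)/(F + F) = 2 - 2*W/(2*F) = 2 - 2*W*1/(2*F) = 2 - W/F)
S(k, y) = 3/2 (S(k, y) = (1/2)*3 = 3/2)
Y(o) = 12*o (Y(o) = 8*(3*o/2) = 12*o)
((z - 125) - Y(14)) - 403 = ((-4/47 - 125) - 12*14) - 403 = (-5879/47 - 1*168) - 403 = (-5879/47 - 168) - 403 = -13775/47 - 403 = -32716/47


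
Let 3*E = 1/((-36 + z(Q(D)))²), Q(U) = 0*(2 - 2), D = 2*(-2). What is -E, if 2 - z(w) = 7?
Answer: -1/5043 ≈ -0.00019829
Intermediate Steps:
D = -4
Q(U) = 0 (Q(U) = 0*0 = 0)
z(w) = -5 (z(w) = 2 - 1*7 = 2 - 7 = -5)
E = 1/5043 (E = 1/(3*((-36 - 5)²)) = 1/(3*((-41)²)) = (⅓)/1681 = (⅓)*(1/1681) = 1/5043 ≈ 0.00019829)
-E = -1*1/5043 = -1/5043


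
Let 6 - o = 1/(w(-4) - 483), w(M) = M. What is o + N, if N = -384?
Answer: -184085/487 ≈ -378.00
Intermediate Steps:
o = 2923/487 (o = 6 - 1/(-4 - 483) = 6 - 1/(-487) = 6 - 1*(-1/487) = 6 + 1/487 = 2923/487 ≈ 6.0021)
o + N = 2923/487 - 384 = -184085/487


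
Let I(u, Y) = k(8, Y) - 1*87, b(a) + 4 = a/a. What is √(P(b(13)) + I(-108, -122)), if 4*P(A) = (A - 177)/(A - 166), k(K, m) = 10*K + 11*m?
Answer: 4*I*√14246/13 ≈ 36.725*I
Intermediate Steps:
b(a) = -3 (b(a) = -4 + a/a = -4 + 1 = -3)
I(u, Y) = -7 + 11*Y (I(u, Y) = (10*8 + 11*Y) - 1*87 = (80 + 11*Y) - 87 = -7 + 11*Y)
P(A) = (-177 + A)/(4*(-166 + A)) (P(A) = ((A - 177)/(A - 166))/4 = ((-177 + A)/(-166 + A))/4 = (-177 + A)/(4*(-166 + A)))
√(P(b(13)) + I(-108, -122)) = √((-177 - 3)/(4*(-166 - 3)) + (-7 + 11*(-122))) = √((¼)*(-180)/(-169) + (-7 - 1342)) = √((¼)*(-1/169)*(-180) - 1349) = √(45/169 - 1349) = √(-227936/169) = 4*I*√14246/13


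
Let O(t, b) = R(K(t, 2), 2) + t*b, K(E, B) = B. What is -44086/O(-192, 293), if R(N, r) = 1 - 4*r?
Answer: 44086/56263 ≈ 0.78357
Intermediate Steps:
O(t, b) = -7 + b*t (O(t, b) = (1 - 4*2) + t*b = (1 - 8) + b*t = -7 + b*t)
-44086/O(-192, 293) = -44086/(-7 + 293*(-192)) = -44086/(-7 - 56256) = -44086/(-56263) = -44086*(-1/56263) = 44086/56263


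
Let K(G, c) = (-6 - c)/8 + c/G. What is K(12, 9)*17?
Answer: -153/8 ≈ -19.125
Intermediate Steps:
K(G, c) = -¾ - c/8 + c/G (K(G, c) = (-6 - c)*(⅛) + c/G = (-¾ - c/8) + c/G = -¾ - c/8 + c/G)
K(12, 9)*17 = ((9 - ⅛*12*(6 + 9))/12)*17 = ((9 - ⅛*12*15)/12)*17 = ((9 - 45/2)/12)*17 = ((1/12)*(-27/2))*17 = -9/8*17 = -153/8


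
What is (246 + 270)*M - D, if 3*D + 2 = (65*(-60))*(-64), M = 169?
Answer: 12014/3 ≈ 4004.7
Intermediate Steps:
D = 249598/3 (D = -2/3 + ((65*(-60))*(-64))/3 = -2/3 + (-3900*(-64))/3 = -2/3 + (1/3)*249600 = -2/3 + 83200 = 249598/3 ≈ 83199.)
(246 + 270)*M - D = (246 + 270)*169 - 1*249598/3 = 516*169 - 249598/3 = 87204 - 249598/3 = 12014/3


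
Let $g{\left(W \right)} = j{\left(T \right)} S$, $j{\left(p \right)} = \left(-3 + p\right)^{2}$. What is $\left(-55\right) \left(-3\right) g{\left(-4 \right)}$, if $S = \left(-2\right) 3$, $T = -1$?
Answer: $-15840$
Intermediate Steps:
$S = -6$
$g{\left(W \right)} = -96$ ($g{\left(W \right)} = \left(-3 - 1\right)^{2} \left(-6\right) = \left(-4\right)^{2} \left(-6\right) = 16 \left(-6\right) = -96$)
$\left(-55\right) \left(-3\right) g{\left(-4 \right)} = \left(-55\right) \left(-3\right) \left(-96\right) = 165 \left(-96\right) = -15840$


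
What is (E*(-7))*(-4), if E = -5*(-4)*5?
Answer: 2800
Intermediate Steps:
E = 100 (E = 20*5 = 100)
(E*(-7))*(-4) = (100*(-7))*(-4) = -700*(-4) = 2800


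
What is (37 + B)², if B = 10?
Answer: 2209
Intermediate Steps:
(37 + B)² = (37 + 10)² = 47² = 2209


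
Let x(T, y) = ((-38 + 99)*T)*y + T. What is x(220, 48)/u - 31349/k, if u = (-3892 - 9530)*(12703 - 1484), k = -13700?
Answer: 2355874433441/1031482713300 ≈ 2.2840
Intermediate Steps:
u = -150581418 (u = -13422*11219 = -150581418)
x(T, y) = T + 61*T*y (x(T, y) = (61*T)*y + T = 61*T*y + T = T + 61*T*y)
x(220, 48)/u - 31349/k = (220*(1 + 61*48))/(-150581418) - 31349/(-13700) = (220*(1 + 2928))*(-1/150581418) - 31349*(-1/13700) = (220*2929)*(-1/150581418) + 31349/13700 = 644380*(-1/150581418) + 31349/13700 = -322190/75290709 + 31349/13700 = 2355874433441/1031482713300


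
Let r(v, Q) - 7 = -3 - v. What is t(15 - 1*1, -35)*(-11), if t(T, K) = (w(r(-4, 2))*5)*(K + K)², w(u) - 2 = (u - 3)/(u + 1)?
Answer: -6198500/9 ≈ -6.8872e+5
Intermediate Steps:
r(v, Q) = 4 - v (r(v, Q) = 7 + (-3 - v) = 4 - v)
w(u) = 2 + (-3 + u)/(1 + u) (w(u) = 2 + (u - 3)/(u + 1) = 2 + (-3 + u)/(1 + u))
t(T, K) = 460*K²/9 (t(T, K) = (((-1 + 3*(4 - 1*(-4)))/(1 + (4 - 1*(-4))))*5)*(K + K)² = (((-1 + 3*(4 + 4))/(1 + (4 + 4)))*5)*(2*K)² = (((-1 + 3*8)/(1 + 8))*5)*(4*K²) = (((-1 + 24)/9)*5)*(4*K²) = (((⅑)*23)*5)*(4*K²) = ((23/9)*5)*(4*K²) = 115*(4*K²)/9 = 460*K²/9)
t(15 - 1*1, -35)*(-11) = ((460/9)*(-35)²)*(-11) = ((460/9)*1225)*(-11) = (563500/9)*(-11) = -6198500/9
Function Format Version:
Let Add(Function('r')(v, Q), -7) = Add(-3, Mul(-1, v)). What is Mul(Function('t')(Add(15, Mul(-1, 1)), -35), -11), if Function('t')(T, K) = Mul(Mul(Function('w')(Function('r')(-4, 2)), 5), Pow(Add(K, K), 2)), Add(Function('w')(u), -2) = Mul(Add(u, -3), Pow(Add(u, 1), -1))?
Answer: Rational(-6198500, 9) ≈ -6.8872e+5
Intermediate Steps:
Function('r')(v, Q) = Add(4, Mul(-1, v)) (Function('r')(v, Q) = Add(7, Add(-3, Mul(-1, v))) = Add(4, Mul(-1, v)))
Function('w')(u) = Add(2, Mul(Pow(Add(1, u), -1), Add(-3, u))) (Function('w')(u) = Add(2, Mul(Add(u, -3), Pow(Add(u, 1), -1))) = Add(2, Mul(Add(-3, u), Pow(Add(1, u), -1))) = Add(2, Mul(Pow(Add(1, u), -1), Add(-3, u))))
Function('t')(T, K) = Mul(Rational(460, 9), Pow(K, 2)) (Function('t')(T, K) = Mul(Mul(Mul(Pow(Add(1, Add(4, Mul(-1, -4))), -1), Add(-1, Mul(3, Add(4, Mul(-1, -4))))), 5), Pow(Add(K, K), 2)) = Mul(Mul(Mul(Pow(Add(1, Add(4, 4)), -1), Add(-1, Mul(3, Add(4, 4)))), 5), Pow(Mul(2, K), 2)) = Mul(Mul(Mul(Pow(Add(1, 8), -1), Add(-1, Mul(3, 8))), 5), Mul(4, Pow(K, 2))) = Mul(Mul(Mul(Pow(9, -1), Add(-1, 24)), 5), Mul(4, Pow(K, 2))) = Mul(Mul(Mul(Rational(1, 9), 23), 5), Mul(4, Pow(K, 2))) = Mul(Mul(Rational(23, 9), 5), Mul(4, Pow(K, 2))) = Mul(Rational(115, 9), Mul(4, Pow(K, 2))) = Mul(Rational(460, 9), Pow(K, 2)))
Mul(Function('t')(Add(15, Mul(-1, 1)), -35), -11) = Mul(Mul(Rational(460, 9), Pow(-35, 2)), -11) = Mul(Mul(Rational(460, 9), 1225), -11) = Mul(Rational(563500, 9), -11) = Rational(-6198500, 9)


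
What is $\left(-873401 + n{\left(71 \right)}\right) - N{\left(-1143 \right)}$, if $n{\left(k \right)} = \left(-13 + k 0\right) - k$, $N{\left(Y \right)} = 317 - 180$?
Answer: $-873622$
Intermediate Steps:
$N{\left(Y \right)} = 137$ ($N{\left(Y \right)} = 317 - 180 = 137$)
$n{\left(k \right)} = -13 - k$ ($n{\left(k \right)} = \left(-13 + 0\right) - k = -13 - k$)
$\left(-873401 + n{\left(71 \right)}\right) - N{\left(-1143 \right)} = \left(-873401 - 84\right) - 137 = -873485 - 137 = -873622$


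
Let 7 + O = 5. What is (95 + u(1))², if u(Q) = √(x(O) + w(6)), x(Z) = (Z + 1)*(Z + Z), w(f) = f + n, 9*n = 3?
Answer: (285 + √93)²/9 ≈ 9646.1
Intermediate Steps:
n = ⅓ (n = (⅑)*3 = ⅓ ≈ 0.33333)
w(f) = ⅓ + f (w(f) = f + ⅓ = ⅓ + f)
O = -2 (O = -7 + 5 = -2)
x(Z) = 2*Z*(1 + Z) (x(Z) = (1 + Z)*(2*Z) = 2*Z*(1 + Z))
u(Q) = √93/3 (u(Q) = √(2*(-2)*(1 - 2) + (⅓ + 6)) = √(2*(-2)*(-1) + 19/3) = √(4 + 19/3) = √(31/3) = √93/3)
(95 + u(1))² = (95 + √93/3)²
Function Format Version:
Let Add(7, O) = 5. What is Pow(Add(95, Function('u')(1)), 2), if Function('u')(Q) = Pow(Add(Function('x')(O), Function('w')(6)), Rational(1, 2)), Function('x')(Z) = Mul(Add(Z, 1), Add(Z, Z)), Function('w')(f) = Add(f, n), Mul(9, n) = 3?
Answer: Mul(Rational(1, 9), Pow(Add(285, Pow(93, Rational(1, 2))), 2)) ≈ 9646.1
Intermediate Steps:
n = Rational(1, 3) (n = Mul(Rational(1, 9), 3) = Rational(1, 3) ≈ 0.33333)
Function('w')(f) = Add(Rational(1, 3), f) (Function('w')(f) = Add(f, Rational(1, 3)) = Add(Rational(1, 3), f))
O = -2 (O = Add(-7, 5) = -2)
Function('x')(Z) = Mul(2, Z, Add(1, Z)) (Function('x')(Z) = Mul(Add(1, Z), Mul(2, Z)) = Mul(2, Z, Add(1, Z)))
Function('u')(Q) = Mul(Rational(1, 3), Pow(93, Rational(1, 2))) (Function('u')(Q) = Pow(Add(Mul(2, -2, Add(1, -2)), Add(Rational(1, 3), 6)), Rational(1, 2)) = Pow(Add(Mul(2, -2, -1), Rational(19, 3)), Rational(1, 2)) = Pow(Add(4, Rational(19, 3)), Rational(1, 2)) = Pow(Rational(31, 3), Rational(1, 2)) = Mul(Rational(1, 3), Pow(93, Rational(1, 2))))
Pow(Add(95, Function('u')(1)), 2) = Pow(Add(95, Mul(Rational(1, 3), Pow(93, Rational(1, 2)))), 2)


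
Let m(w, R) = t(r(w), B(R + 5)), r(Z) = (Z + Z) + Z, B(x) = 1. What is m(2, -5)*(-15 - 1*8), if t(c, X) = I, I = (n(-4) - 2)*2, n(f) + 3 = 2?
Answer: 138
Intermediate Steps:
n(f) = -1 (n(f) = -3 + 2 = -1)
r(Z) = 3*Z (r(Z) = 2*Z + Z = 3*Z)
I = -6 (I = (-1 - 2)*2 = -3*2 = -6)
t(c, X) = -6
m(w, R) = -6
m(2, -5)*(-15 - 1*8) = -6*(-15 - 1*8) = -6*(-15 - 8) = -6*(-23) = 138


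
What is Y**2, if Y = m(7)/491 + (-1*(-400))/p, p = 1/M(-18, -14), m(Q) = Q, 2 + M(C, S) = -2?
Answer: 617156361649/241081 ≈ 2.5600e+6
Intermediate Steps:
M(C, S) = -4 (M(C, S) = -2 - 2 = -4)
p = -1/4 (p = 1/(-4) = -1/4 ≈ -0.25000)
Y = -785593/491 (Y = 7/491 + (-1*(-400))/(-1/4) = 7*(1/491) + 400*(-4) = 7/491 - 1600 = -785593/491 ≈ -1600.0)
Y**2 = (-785593/491)**2 = 617156361649/241081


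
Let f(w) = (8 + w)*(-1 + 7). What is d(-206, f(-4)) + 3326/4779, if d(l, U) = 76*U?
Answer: 8720222/4779 ≈ 1824.7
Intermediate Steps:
f(w) = 48 + 6*w (f(w) = (8 + w)*6 = 48 + 6*w)
d(-206, f(-4)) + 3326/4779 = 76*(48 + 6*(-4)) + 3326/4779 = 76*(48 - 24) + 3326*(1/4779) = 76*24 + 3326/4779 = 1824 + 3326/4779 = 8720222/4779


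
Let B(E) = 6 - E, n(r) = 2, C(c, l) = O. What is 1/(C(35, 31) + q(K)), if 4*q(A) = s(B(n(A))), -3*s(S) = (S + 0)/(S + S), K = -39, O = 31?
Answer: 24/743 ≈ 0.032301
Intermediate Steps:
C(c, l) = 31
s(S) = -⅙ (s(S) = -(S + 0)/(3*(S + S)) = -S/(3*(2*S)) = -S*1/(2*S)/3 = -⅓*½ = -⅙)
q(A) = -1/24 (q(A) = (¼)*(-⅙) = -1/24)
1/(C(35, 31) + q(K)) = 1/(31 - 1/24) = 1/(743/24) = 24/743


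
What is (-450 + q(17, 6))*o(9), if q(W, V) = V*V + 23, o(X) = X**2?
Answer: -31671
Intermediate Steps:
q(W, V) = 23 + V**2 (q(W, V) = V**2 + 23 = 23 + V**2)
(-450 + q(17, 6))*o(9) = (-450 + (23 + 6**2))*9**2 = (-450 + (23 + 36))*81 = (-450 + 59)*81 = -391*81 = -31671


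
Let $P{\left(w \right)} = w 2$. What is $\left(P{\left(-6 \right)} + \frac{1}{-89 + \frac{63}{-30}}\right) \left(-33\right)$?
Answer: $\frac{361086}{911} \approx 396.36$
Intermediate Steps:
$P{\left(w \right)} = 2 w$
$\left(P{\left(-6 \right)} + \frac{1}{-89 + \frac{63}{-30}}\right) \left(-33\right) = \left(2 \left(-6\right) + \frac{1}{-89 + \frac{63}{-30}}\right) \left(-33\right) = \left(-12 + \frac{1}{-89 + 63 \left(- \frac{1}{30}\right)}\right) \left(-33\right) = \left(-12 + \frac{1}{-89 - \frac{21}{10}}\right) \left(-33\right) = \left(-12 + \frac{1}{- \frac{911}{10}}\right) \left(-33\right) = \left(-12 - \frac{10}{911}\right) \left(-33\right) = \left(- \frac{10942}{911}\right) \left(-33\right) = \frac{361086}{911}$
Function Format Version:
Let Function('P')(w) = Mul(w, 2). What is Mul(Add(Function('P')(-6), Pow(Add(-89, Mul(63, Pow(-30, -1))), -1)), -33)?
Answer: Rational(361086, 911) ≈ 396.36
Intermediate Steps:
Function('P')(w) = Mul(2, w)
Mul(Add(Function('P')(-6), Pow(Add(-89, Mul(63, Pow(-30, -1))), -1)), -33) = Mul(Add(Mul(2, -6), Pow(Add(-89, Mul(63, Pow(-30, -1))), -1)), -33) = Mul(Add(-12, Pow(Add(-89, Mul(63, Rational(-1, 30))), -1)), -33) = Mul(Add(-12, Pow(Add(-89, Rational(-21, 10)), -1)), -33) = Mul(Add(-12, Pow(Rational(-911, 10), -1)), -33) = Mul(Add(-12, Rational(-10, 911)), -33) = Mul(Rational(-10942, 911), -33) = Rational(361086, 911)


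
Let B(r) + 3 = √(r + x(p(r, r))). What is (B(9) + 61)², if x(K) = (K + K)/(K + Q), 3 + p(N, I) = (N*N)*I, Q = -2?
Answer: 610876/181 + 232*√90138/181 ≈ 3759.8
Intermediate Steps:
p(N, I) = -3 + I*N² (p(N, I) = -3 + (N*N)*I = -3 + N²*I = -3 + I*N²)
x(K) = 2*K/(-2 + K) (x(K) = (K + K)/(K - 2) = (2*K)/(-2 + K) = 2*K/(-2 + K))
B(r) = -3 + √(r + 2*(-3 + r³)/(-5 + r³)) (B(r) = -3 + √(r + 2*(-3 + r*r²)/(-2 + (-3 + r*r²))) = -3 + √(r + 2*(-3 + r³)/(-2 + (-3 + r³))) = -3 + √(r + 2*(-3 + r³)/(-5 + r³)))
(B(9) + 61)² = ((-3 + √((-6 + 2*9³ + 9*(-5 + 9³))/(-5 + 9³))) + 61)² = ((-3 + √((-6 + 2*729 + 9*(-5 + 729))/(-5 + 729))) + 61)² = ((-3 + √((-6 + 1458 + 9*724)/724)) + 61)² = ((-3 + √((-6 + 1458 + 6516)/724)) + 61)² = ((-3 + √((1/724)*7968)) + 61)² = ((-3 + √(1992/181)) + 61)² = ((-3 + 2*√90138/181) + 61)² = (58 + 2*√90138/181)²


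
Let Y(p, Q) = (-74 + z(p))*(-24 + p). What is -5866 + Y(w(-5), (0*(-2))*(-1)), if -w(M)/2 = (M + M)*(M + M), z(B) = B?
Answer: 55510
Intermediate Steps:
w(M) = -8*M**2 (w(M) = -2*(M + M)*(M + M) = -2*2*M*2*M = -8*M**2)
Y(p, Q) = (-74 + p)*(-24 + p)
-5866 + Y(w(-5), (0*(-2))*(-1)) = -5866 + (1776 + (-8*(-5)**2)**2 - (-784)*(-5)**2) = -5866 + (1776 + (-8*25)**2 - (-784)*25) = -5866 + (1776 + (-200)**2 - 98*(-200)) = -5866 + (1776 + 40000 + 19600) = -5866 + 61376 = 55510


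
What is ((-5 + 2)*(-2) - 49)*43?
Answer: -1849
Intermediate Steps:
((-5 + 2)*(-2) - 49)*43 = (-3*(-2) - 49)*43 = (6 - 49)*43 = -43*43 = -1849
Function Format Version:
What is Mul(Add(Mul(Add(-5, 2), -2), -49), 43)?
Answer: -1849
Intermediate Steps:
Mul(Add(Mul(Add(-5, 2), -2), -49), 43) = Mul(Add(Mul(-3, -2), -49), 43) = Mul(Add(6, -49), 43) = Mul(-43, 43) = -1849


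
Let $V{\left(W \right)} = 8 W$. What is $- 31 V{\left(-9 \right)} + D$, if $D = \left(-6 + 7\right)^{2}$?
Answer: $2233$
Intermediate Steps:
$D = 1$ ($D = 1^{2} = 1$)
$- 31 V{\left(-9 \right)} + D = - 31 \cdot 8 \left(-9\right) + 1 = \left(-31\right) \left(-72\right) + 1 = 2232 + 1 = 2233$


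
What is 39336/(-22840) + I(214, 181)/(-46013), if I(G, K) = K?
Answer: -226762676/131367115 ≈ -1.7262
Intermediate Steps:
39336/(-22840) + I(214, 181)/(-46013) = 39336/(-22840) + 181/(-46013) = 39336*(-1/22840) + 181*(-1/46013) = -4917/2855 - 181/46013 = -226762676/131367115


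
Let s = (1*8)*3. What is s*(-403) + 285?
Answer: -9387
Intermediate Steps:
s = 24 (s = 8*3 = 24)
s*(-403) + 285 = 24*(-403) + 285 = -9672 + 285 = -9387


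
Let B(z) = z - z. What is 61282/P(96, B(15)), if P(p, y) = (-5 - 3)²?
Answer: 30641/32 ≈ 957.53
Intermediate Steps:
B(z) = 0
P(p, y) = 64 (P(p, y) = (-8)² = 64)
61282/P(96, B(15)) = 61282/64 = 61282*(1/64) = 30641/32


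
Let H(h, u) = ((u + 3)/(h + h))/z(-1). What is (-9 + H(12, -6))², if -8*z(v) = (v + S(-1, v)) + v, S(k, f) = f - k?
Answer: 361/4 ≈ 90.250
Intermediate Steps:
z(v) = -⅛ - 3*v/8 (z(v) = -((v + (v - 1*(-1))) + v)/8 = -((v + (v + 1)) + v)/8 = -((v + (1 + v)) + v)/8 = -((1 + 2*v) + v)/8 = -(1 + 3*v)/8 = -⅛ - 3*v/8)
H(h, u) = 2*(3 + u)/h (H(h, u) = ((u + 3)/(h + h))/(-⅛ - 3/8*(-1)) = ((3 + u)/((2*h)))/(-⅛ + 3/8) = ((3 + u)*(1/(2*h)))/(¼) = ((3 + u)/(2*h))*4 = 2*(3 + u)/h)
(-9 + H(12, -6))² = (-9 + 2*(3 - 6)/12)² = (-9 + 2*(1/12)*(-3))² = (-9 - ½)² = (-19/2)² = 361/4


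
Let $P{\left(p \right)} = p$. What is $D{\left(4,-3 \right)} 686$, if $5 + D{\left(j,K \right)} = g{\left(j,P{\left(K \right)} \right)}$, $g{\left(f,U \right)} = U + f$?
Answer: $-2744$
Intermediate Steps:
$D{\left(j,K \right)} = -5 + K + j$ ($D{\left(j,K \right)} = -5 + \left(K + j\right) = -5 + K + j$)
$D{\left(4,-3 \right)} 686 = \left(-5 - 3 + 4\right) 686 = \left(-4\right) 686 = -2744$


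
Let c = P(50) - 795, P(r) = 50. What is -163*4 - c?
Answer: 93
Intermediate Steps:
c = -745 (c = 50 - 795 = -745)
-163*4 - c = -163*4 - 1*(-745) = -652 + 745 = 93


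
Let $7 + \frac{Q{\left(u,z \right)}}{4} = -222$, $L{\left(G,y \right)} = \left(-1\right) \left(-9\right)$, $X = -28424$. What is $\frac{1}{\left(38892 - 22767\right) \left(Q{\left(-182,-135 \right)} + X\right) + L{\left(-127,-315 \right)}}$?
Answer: $- \frac{1}{473107491} \approx -2.1137 \cdot 10^{-9}$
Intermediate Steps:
$L{\left(G,y \right)} = 9$
$Q{\left(u,z \right)} = -916$ ($Q{\left(u,z \right)} = -28 + 4 \left(-222\right) = -28 - 888 = -916$)
$\frac{1}{\left(38892 - 22767\right) \left(Q{\left(-182,-135 \right)} + X\right) + L{\left(-127,-315 \right)}} = \frac{1}{\left(38892 - 22767\right) \left(-916 - 28424\right) + 9} = \frac{1}{16125 \left(-29340\right) + 9} = \frac{1}{-473107500 + 9} = \frac{1}{-473107491} = - \frac{1}{473107491}$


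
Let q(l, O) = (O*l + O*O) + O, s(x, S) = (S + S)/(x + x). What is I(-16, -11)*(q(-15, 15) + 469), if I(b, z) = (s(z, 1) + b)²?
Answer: 125316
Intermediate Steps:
s(x, S) = S/x (s(x, S) = (2*S)/((2*x)) = (2*S)*(1/(2*x)) = S/x)
q(l, O) = O + O² + O*l (q(l, O) = (O*l + O²) + O = (O² + O*l) + O = O + O² + O*l)
I(b, z) = (b + 1/z)² (I(b, z) = (1/z + b)² = (b + 1/z)²)
I(-16, -11)*(q(-15, 15) + 469) = ((1 - 16*(-11))²/(-11)²)*(15*(1 + 15 - 15) + 469) = ((1 + 176)²/121)*(15*1 + 469) = ((1/121)*177²)*(15 + 469) = ((1/121)*31329)*484 = (31329/121)*484 = 125316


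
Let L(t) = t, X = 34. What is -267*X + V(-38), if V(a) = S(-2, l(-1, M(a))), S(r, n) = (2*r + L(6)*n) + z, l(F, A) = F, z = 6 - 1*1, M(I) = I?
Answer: -9083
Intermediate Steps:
z = 5 (z = 6 - 1 = 5)
S(r, n) = 5 + 2*r + 6*n (S(r, n) = (2*r + 6*n) + 5 = 5 + 2*r + 6*n)
V(a) = -5 (V(a) = 5 + 2*(-2) + 6*(-1) = 5 - 4 - 6 = -5)
-267*X + V(-38) = -267*34 - 5 = -9078 - 5 = -9083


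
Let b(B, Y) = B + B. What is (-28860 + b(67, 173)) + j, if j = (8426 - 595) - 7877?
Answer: -28772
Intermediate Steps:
j = -46 (j = 7831 - 7877 = -46)
b(B, Y) = 2*B
(-28860 + b(67, 173)) + j = (-28860 + 2*67) - 46 = (-28860 + 134) - 46 = -28726 - 46 = -28772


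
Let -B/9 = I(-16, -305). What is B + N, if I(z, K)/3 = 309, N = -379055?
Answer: -387398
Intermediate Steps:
I(z, K) = 927 (I(z, K) = 3*309 = 927)
B = -8343 (B = -9*927 = -8343)
B + N = -8343 - 379055 = -387398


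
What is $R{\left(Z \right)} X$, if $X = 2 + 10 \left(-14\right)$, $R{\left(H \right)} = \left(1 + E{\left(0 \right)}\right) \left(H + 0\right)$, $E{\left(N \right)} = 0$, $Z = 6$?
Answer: $-828$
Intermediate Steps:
$R{\left(H \right)} = H$ ($R{\left(H \right)} = \left(1 + 0\right) \left(H + 0\right) = 1 H = H$)
$X = -138$ ($X = 2 - 140 = -138$)
$R{\left(Z \right)} X = 6 \left(-138\right) = -828$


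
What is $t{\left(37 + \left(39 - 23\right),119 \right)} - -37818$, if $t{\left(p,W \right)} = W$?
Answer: $37937$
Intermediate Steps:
$t{\left(37 + \left(39 - 23\right),119 \right)} - -37818 = 119 - -37818 = 119 + 37818 = 37937$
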